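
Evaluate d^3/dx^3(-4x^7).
- 840 x^{4}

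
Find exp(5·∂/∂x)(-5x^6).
- 5 x^{6} - 150 x^{5} - 1875 x^{4} - 12500 x^{3} - 46875 x^{2} - 93750 x - 78125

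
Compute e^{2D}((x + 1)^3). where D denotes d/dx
x^{3} + 9 x^{2} + 27 x + 27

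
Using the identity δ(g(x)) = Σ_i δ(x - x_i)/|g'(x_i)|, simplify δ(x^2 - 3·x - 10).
\frac{\delta(x + 2) + \delta(x - 5)}{7}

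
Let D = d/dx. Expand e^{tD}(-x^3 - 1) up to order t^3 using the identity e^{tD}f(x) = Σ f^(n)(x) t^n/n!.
- t^{3} - 3 t^{2} x - 3 t x^{2} - x^{3} - 1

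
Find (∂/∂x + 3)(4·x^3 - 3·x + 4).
12 x^{3} + 12 x^{2} - 9 x + 9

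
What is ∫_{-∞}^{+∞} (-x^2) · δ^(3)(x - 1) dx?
0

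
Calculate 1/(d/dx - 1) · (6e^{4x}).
2 e^{4 x}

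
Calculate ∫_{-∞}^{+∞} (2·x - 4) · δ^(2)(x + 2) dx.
0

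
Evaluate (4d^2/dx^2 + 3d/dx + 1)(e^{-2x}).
11 e^{- 2 x}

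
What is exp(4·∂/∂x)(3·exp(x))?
3 e^{x + 4}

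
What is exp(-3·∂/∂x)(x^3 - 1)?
x^{3} - 9 x^{2} + 27 x - 28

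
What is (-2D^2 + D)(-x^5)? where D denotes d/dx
5 x^{3} \left(8 - x\right)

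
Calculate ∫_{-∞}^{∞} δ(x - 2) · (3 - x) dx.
1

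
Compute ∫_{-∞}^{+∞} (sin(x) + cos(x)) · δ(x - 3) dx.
\cos{\left(3 \right)} + \sin{\left(3 \right)}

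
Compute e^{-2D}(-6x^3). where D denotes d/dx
- 6 x^{3} + 36 x^{2} - 72 x + 48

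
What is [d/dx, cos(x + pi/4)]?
- \sin{\left(x + \frac{\pi}{4} \right)}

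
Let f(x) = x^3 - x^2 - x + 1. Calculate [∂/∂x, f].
3 x^{2} - 2 x - 1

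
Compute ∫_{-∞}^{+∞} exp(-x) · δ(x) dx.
1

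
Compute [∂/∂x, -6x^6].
- 36 x^{5}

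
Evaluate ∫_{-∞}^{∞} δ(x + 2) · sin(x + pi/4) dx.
\cos{\left(\frac{\pi}{4} + 2 \right)}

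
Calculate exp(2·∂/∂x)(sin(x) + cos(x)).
\sqrt{2} \sin{\left(x + \frac{\pi}{4} + 2 \right)}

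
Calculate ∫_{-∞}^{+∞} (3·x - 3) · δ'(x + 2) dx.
-3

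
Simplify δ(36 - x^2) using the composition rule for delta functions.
\frac{\delta(x - 6) + \delta(x + 6)}{12}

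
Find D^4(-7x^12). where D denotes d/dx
- 83160 x^{8}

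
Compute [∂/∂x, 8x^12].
96 x^{11}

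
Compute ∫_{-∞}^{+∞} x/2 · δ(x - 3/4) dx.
\frac{3}{8}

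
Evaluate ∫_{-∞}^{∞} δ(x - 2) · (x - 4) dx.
-2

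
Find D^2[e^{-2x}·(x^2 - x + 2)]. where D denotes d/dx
2 \left(2 x^{2} - 6 x + 7\right) e^{- 2 x}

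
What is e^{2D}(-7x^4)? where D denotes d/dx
- 7 x^{4} - 56 x^{3} - 168 x^{2} - 224 x - 112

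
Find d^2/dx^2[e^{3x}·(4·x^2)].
\left(36 x^{2} + 48 x + 8\right) e^{3 x}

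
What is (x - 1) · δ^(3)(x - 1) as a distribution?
-3\delta^{(2)}(x - 1)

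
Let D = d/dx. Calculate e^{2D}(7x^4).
7 x^{4} + 56 x^{3} + 168 x^{2} + 224 x + 112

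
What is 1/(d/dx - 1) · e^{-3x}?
- \frac{e^{- 3 x}}{4}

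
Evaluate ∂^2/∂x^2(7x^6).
210 x^{4}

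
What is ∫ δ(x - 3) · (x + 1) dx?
4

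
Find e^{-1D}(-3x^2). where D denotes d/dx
- 3 x^{2} + 6 x - 3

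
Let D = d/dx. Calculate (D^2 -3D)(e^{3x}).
0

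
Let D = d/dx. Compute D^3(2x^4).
48 x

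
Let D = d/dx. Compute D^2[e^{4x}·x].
\left(16 x + 8\right) e^{4 x}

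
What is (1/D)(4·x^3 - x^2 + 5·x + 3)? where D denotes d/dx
x^{4} - \frac{x^{3}}{3} + \frac{5 x^{2}}{2} + 3 x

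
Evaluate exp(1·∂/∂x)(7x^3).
7 x^{3} + 21 x^{2} + 21 x + 7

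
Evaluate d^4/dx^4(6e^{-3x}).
486 e^{- 3 x}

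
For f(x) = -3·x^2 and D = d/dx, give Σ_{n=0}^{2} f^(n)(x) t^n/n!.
- 3 t^{2} - 6 t x - 3 x^{2}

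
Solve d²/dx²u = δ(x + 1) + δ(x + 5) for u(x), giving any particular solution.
\frac{|x + 1|}{2} + \frac{|x + 5|}{2}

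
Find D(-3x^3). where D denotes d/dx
- 9 x^{2}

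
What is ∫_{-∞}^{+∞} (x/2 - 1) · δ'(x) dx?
- \frac{1}{2}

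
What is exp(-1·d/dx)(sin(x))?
\sin{\left(x - 1 \right)}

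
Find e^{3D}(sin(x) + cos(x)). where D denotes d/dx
\sqrt{2} \sin{\left(x + \frac{\pi}{4} + 3 \right)}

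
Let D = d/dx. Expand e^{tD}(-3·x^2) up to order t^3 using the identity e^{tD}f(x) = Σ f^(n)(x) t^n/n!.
- 3 t^{2} - 6 t x - 3 x^{2}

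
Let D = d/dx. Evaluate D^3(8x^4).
192 x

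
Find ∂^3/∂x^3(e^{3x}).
27 e^{3 x}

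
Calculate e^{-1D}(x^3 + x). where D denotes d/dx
x^{3} - 3 x^{2} + 4 x - 2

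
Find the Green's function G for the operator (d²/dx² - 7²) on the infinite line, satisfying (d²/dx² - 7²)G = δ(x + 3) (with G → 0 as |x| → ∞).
-\frac{e^{-7|x + 3|}}{14}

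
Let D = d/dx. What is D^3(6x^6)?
720 x^{3}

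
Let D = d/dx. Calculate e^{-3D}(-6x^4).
- 6 x^{4} + 72 x^{3} - 324 x^{2} + 648 x - 486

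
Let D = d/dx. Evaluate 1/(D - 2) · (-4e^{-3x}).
\frac{4 e^{- 3 x}}{5}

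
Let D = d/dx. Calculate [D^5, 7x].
35D^{4}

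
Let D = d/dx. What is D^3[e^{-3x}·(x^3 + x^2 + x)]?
3 \left(- 9 x^{3} + 18 x^{2} - 9 x + 5\right) e^{- 3 x}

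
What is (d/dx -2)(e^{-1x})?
- 3 e^{- x}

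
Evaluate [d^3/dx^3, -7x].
-21\frac{d^{2}}{dx^{2}}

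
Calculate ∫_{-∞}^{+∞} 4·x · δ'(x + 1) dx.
-4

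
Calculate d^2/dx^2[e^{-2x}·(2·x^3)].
4 x \left(2 x^{2} - 6 x + 3\right) e^{- 2 x}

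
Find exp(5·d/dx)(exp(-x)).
e^{- x - 5}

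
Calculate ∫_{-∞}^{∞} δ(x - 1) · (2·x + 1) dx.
3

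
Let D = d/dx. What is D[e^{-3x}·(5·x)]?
5 \left(1 - 3 x\right) e^{- 3 x}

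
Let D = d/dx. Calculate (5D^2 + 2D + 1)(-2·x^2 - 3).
- 2 x^{2} - 8 x - 23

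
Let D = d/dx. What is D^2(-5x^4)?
- 60 x^{2}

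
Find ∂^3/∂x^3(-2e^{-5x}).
250 e^{- 5 x}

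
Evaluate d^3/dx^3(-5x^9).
- 2520 x^{6}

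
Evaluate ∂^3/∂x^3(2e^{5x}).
250 e^{5 x}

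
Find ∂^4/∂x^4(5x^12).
59400 x^{8}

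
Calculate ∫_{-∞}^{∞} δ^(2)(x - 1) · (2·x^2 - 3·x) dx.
4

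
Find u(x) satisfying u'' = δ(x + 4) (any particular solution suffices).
\frac{|x + 4|}{2}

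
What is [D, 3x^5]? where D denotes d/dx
15 x^{4}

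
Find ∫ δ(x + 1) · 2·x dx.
-2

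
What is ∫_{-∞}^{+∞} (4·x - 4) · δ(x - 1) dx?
0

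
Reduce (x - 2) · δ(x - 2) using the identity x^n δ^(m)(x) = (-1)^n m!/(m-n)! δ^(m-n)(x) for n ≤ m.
0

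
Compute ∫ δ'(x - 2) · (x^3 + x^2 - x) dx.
-15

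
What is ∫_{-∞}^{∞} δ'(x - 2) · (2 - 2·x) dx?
2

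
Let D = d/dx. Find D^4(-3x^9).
- 9072 x^{5}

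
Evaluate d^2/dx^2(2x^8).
112 x^{6}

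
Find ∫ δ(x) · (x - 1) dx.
-1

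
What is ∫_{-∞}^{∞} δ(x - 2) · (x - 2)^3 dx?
0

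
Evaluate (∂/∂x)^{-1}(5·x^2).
\frac{5 x^{3}}{3}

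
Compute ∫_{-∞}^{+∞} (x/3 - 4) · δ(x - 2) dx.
- \frac{10}{3}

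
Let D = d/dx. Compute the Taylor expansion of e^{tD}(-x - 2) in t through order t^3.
- t - x - 2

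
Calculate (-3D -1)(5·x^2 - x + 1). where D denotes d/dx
- 5 x^{2} - 29 x + 2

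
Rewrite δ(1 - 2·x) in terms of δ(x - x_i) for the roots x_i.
\frac{\delta(x - 1/2)}{2}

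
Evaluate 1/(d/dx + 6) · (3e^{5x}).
\frac{3 e^{5 x}}{11}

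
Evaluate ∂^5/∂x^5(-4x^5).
-480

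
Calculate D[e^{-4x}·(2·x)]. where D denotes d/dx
2 \left(1 - 4 x\right) e^{- 4 x}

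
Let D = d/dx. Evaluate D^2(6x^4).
72 x^{2}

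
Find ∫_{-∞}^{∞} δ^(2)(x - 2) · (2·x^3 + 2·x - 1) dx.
24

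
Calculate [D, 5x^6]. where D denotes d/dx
30 x^{5}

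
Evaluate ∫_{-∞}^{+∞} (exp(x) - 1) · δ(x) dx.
0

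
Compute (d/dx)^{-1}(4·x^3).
x^{4}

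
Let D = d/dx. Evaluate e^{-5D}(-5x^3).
- 5 x^{3} + 75 x^{2} - 375 x + 625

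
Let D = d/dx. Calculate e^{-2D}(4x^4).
4 x^{4} - 32 x^{3} + 96 x^{2} - 128 x + 64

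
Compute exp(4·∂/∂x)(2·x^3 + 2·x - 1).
2 x^{3} + 24 x^{2} + 98 x + 135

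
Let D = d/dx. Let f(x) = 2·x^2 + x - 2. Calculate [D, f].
4 x + 1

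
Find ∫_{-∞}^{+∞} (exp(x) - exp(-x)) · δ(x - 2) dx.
2 \sinh{\left(2 \right)}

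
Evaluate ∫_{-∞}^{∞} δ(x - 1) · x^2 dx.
1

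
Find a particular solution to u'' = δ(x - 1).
\frac{|x - 1|}{2}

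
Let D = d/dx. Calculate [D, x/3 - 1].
\frac{1}{3}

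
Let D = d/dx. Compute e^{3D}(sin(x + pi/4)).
\sin{\left(x + \frac{\pi}{4} + 3 \right)}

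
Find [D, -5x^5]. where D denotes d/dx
- 25 x^{4}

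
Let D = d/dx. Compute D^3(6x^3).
36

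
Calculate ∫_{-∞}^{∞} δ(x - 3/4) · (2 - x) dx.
\frac{5}{4}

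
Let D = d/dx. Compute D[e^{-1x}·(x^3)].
x^{2} \left(3 - x\right) e^{- x}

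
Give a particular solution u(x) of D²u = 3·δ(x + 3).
\frac{3|x + 3|}{2}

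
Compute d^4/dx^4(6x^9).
18144 x^{5}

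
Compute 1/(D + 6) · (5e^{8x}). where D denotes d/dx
\frac{5 e^{8 x}}{14}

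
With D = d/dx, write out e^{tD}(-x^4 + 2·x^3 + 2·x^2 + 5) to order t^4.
- t^{4} + t^{3} \left(2 - 4 x\right) + t^{2} \left(- 6 x^{2} + 6 x + 2\right) + 2 t x \left(- 2 x^{2} + 3 x + 2\right) - x^{4} + 2 x^{3} + 2 x^{2} + 5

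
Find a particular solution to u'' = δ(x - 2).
\frac{|x - 2|}{2}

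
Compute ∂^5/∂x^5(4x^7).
10080 x^{2}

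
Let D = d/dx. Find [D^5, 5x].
25D^{4}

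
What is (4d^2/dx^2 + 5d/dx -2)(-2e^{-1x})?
6 e^{- x}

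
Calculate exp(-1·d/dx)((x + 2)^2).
x^{2} + 2 x + 1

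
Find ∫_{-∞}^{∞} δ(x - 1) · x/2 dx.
\frac{1}{2}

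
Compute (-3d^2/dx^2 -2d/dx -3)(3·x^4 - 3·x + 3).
- 9 x^{4} - 24 x^{3} - 108 x^{2} + 9 x - 3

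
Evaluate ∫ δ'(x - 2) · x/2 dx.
- \frac{1}{2}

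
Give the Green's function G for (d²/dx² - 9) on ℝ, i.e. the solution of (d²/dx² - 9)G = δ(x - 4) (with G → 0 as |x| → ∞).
-\frac{e^{-3|x - 4|}}{6}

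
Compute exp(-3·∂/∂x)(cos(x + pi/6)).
\cos{\left(x - 3 + \frac{\pi}{6} \right)}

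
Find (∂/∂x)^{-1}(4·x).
2 x^{2}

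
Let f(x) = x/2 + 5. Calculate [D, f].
\frac{1}{2}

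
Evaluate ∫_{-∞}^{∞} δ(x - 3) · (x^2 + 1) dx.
10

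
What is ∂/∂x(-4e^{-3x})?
12 e^{- 3 x}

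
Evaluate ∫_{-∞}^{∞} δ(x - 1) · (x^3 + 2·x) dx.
3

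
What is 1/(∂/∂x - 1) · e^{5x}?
\frac{e^{5 x}}{4}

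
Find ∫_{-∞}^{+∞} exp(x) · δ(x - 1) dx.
e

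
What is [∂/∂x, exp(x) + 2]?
e^{x}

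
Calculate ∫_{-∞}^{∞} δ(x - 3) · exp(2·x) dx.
e^{6}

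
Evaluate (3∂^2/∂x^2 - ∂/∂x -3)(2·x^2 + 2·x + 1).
- 6 x^{2} - 10 x + 7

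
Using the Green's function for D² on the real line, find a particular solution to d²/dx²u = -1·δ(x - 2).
-\frac{|x - 2|}{2}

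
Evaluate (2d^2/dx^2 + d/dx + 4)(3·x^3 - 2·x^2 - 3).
12 x^{3} + x^{2} + 32 x - 20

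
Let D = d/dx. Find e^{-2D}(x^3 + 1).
x^{3} - 6 x^{2} + 12 x - 7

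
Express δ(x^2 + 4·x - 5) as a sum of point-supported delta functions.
\frac{\delta(x + 5) + \delta(x - 1)}{6}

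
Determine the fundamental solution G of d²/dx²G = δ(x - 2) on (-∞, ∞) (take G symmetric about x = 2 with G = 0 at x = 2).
\frac{|x - 2|}{2}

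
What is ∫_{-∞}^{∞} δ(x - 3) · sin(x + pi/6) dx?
\sin{\left(\frac{\pi}{6} + 3 \right)}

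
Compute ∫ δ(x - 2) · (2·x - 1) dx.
3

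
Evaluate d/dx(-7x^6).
- 42 x^{5}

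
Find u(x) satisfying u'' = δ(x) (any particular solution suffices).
\frac{|x|}{2}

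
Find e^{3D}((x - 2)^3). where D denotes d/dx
x^{3} + 3 x^{2} + 3 x + 1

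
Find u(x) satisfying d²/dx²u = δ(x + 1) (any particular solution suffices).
\frac{|x + 1|}{2}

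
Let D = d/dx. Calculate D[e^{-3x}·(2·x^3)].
6 x^{2} \left(1 - x\right) e^{- 3 x}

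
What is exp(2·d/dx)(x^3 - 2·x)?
x^{3} + 6 x^{2} + 10 x + 4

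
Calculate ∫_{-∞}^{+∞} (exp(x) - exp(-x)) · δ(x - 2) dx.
2 \sinh{\left(2 \right)}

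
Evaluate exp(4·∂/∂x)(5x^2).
5 x^{2} + 40 x + 80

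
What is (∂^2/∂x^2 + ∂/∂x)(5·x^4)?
20 x^{2} \left(x + 3\right)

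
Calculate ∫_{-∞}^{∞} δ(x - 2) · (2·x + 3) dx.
7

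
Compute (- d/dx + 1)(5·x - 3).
5 x - 8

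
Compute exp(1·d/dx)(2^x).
2^{x + 1}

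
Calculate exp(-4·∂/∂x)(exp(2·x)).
e^{2 x - 8}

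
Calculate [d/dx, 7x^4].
28 x^{3}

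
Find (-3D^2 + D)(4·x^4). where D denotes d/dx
16 x^{2} \left(x - 9\right)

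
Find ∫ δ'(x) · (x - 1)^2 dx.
2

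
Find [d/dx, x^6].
6 x^{5}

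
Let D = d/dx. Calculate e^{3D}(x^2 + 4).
x^{2} + 6 x + 13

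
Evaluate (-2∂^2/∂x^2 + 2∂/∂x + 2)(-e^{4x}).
22 e^{4 x}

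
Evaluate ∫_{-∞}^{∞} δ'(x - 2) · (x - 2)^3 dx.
0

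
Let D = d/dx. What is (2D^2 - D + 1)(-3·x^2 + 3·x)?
- 3 x^{2} + 9 x - 15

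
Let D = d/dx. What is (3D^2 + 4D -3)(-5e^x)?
- 20 e^{x}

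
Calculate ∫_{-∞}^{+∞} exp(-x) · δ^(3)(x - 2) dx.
e^{-2}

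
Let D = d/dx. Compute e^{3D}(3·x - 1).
3 x + 8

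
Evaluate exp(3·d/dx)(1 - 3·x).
- 3 x - 8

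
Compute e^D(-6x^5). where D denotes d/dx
- 6 x^{5} - 30 x^{4} - 60 x^{3} - 60 x^{2} - 30 x - 6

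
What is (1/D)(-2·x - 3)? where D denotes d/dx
- x^{2} - 3 x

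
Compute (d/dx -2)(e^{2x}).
0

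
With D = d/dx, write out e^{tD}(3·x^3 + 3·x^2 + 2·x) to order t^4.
3 t^{3} + t^{2} \left(9 x + 3\right) + t \left(9 x^{2} + 6 x + 2\right) + 3 x^{3} + 3 x^{2} + 2 x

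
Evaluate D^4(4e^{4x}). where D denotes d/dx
1024 e^{4 x}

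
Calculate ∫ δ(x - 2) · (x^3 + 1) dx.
9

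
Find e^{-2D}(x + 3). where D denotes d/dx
x + 1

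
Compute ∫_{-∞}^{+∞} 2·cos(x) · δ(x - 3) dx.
2 \cos{\left(3 \right)}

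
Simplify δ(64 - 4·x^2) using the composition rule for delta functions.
\frac{\delta(x - 4) + \delta(x + 4)}{32}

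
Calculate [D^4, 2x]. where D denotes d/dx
8D^{3}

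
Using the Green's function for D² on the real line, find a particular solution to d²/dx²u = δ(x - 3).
\frac{|x - 3|}{2}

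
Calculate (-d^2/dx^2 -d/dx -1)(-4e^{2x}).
28 e^{2 x}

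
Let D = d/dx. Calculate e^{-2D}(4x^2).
4 x^{2} - 16 x + 16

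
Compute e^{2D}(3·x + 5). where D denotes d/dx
3 x + 11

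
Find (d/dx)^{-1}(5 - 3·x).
- \frac{3 x^{2}}{2} + 5 x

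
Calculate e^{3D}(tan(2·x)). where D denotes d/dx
\tan{\left(2 x + 6 \right)}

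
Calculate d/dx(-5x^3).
- 15 x^{2}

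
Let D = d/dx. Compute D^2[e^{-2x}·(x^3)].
2 x \left(2 x^{2} - 6 x + 3\right) e^{- 2 x}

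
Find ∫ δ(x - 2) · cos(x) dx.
\cos{\left(2 \right)}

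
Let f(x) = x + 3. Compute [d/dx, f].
1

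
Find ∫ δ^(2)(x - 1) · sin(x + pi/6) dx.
- \sin{\left(\frac{\pi}{6} + 1 \right)}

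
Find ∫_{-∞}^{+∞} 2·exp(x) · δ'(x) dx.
-2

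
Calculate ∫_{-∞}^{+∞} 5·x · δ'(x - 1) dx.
-5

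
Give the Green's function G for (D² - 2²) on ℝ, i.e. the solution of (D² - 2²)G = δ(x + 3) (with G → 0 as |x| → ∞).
-\frac{e^{-2|x + 3|}}{4}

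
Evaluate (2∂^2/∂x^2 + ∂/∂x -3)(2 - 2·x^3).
6 x^{3} - 6 x^{2} - 24 x - 6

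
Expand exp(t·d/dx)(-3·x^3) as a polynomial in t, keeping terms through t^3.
- 3 t^{3} - 9 t^{2} x - 9 t x^{2} - 3 x^{3}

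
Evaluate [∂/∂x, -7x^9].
- 63 x^{8}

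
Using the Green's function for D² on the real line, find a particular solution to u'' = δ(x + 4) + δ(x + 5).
\frac{|x + 4|}{2} + \frac{|x + 5|}{2}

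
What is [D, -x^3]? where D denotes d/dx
- 3 x^{2}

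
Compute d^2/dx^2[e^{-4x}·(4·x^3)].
8 x \left(8 x^{2} - 12 x + 3\right) e^{- 4 x}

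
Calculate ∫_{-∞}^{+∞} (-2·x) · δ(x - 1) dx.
-2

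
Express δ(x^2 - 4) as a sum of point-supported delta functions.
\frac{\delta(x - 2) + \delta(x + 2)}{4}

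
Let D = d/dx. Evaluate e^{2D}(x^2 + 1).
x^{2} + 4 x + 5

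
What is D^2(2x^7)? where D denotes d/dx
84 x^{5}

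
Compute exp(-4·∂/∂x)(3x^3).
3 x^{3} - 36 x^{2} + 144 x - 192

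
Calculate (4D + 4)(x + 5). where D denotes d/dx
4 x + 24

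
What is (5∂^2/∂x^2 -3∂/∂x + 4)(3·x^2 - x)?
12 x^{2} - 22 x + 33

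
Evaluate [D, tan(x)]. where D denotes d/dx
\frac{1}{\cos^{2}{\left(x \right)}}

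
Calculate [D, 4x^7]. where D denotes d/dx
28 x^{6}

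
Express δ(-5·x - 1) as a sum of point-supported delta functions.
\frac{\delta(x + 1/5)}{5}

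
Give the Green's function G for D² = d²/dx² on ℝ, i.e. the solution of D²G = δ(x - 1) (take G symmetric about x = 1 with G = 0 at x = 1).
\frac{|x - 1|}{2}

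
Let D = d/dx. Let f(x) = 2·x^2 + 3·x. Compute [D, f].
4 x + 3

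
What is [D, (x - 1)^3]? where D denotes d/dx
3 \left(x - 1\right)^{2}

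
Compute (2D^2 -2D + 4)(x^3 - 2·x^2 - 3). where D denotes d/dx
4 x^{3} - 14 x^{2} + 20 x - 20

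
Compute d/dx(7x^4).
28 x^{3}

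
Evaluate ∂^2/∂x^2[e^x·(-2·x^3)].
- 2 x \left(x^{2} + 6 x + 6\right) e^{x}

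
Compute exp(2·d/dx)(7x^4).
7 x^{4} + 56 x^{3} + 168 x^{2} + 224 x + 112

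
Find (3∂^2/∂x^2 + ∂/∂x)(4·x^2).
8 x + 24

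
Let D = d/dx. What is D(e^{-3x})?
- 3 e^{- 3 x}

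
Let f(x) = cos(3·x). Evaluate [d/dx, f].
- 3 \sin{\left(3 x \right)}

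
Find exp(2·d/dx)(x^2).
x^{2} + 4 x + 4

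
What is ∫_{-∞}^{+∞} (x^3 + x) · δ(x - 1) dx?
2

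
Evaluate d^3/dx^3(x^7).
210 x^{4}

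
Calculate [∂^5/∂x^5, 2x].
10\frac{d^{4}}{dx^{4}}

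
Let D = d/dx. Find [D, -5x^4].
- 20 x^{3}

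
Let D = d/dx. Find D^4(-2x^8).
- 3360 x^{4}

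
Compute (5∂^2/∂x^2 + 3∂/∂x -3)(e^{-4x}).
65 e^{- 4 x}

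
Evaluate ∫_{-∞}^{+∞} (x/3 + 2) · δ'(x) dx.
- \frac{1}{3}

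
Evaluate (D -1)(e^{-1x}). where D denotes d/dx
- 2 e^{- x}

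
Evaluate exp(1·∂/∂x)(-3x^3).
- 3 x^{3} - 9 x^{2} - 9 x - 3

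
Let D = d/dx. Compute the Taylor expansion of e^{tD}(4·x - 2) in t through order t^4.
4 t + 4 x - 2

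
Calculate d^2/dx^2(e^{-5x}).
25 e^{- 5 x}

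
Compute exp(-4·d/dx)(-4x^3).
- 4 x^{3} + 48 x^{2} - 192 x + 256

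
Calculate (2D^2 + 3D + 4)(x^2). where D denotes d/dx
4 x^{2} + 6 x + 4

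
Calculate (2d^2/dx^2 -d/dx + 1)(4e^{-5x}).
224 e^{- 5 x}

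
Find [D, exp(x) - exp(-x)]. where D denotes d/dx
2 \cosh{\left(x \right)}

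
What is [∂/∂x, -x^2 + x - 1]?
1 - 2 x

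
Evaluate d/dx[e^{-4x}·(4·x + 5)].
16 \left(- x - 1\right) e^{- 4 x}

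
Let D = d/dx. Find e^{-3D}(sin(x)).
\sin{\left(x - 3 \right)}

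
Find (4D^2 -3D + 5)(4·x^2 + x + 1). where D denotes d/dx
20 x^{2} - 19 x + 34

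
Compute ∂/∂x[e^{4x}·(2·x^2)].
4 x \left(2 x + 1\right) e^{4 x}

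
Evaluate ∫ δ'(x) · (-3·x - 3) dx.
3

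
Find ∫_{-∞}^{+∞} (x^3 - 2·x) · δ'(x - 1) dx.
-1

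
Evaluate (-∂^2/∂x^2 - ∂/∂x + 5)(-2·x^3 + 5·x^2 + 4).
- 10 x^{3} + 31 x^{2} + 2 x + 10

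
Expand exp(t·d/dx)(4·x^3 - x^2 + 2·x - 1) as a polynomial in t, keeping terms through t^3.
4 t^{3} + t^{2} \left(12 x - 1\right) + 2 t \left(6 x^{2} - x + 1\right) + 4 x^{3} - x^{2} + 2 x - 1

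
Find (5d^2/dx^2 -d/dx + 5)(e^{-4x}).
89 e^{- 4 x}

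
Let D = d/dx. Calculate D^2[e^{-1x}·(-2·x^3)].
2 x \left(- x^{2} + 6 x - 6\right) e^{- x}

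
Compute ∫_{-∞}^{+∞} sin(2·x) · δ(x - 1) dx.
\sin{\left(2 \right)}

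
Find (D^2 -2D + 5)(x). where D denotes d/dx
5 x - 2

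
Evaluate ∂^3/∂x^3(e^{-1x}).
- e^{- x}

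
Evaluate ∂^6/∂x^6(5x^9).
302400 x^{3}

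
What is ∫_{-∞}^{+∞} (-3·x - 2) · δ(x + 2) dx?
4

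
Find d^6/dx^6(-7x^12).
- 4656960 x^{6}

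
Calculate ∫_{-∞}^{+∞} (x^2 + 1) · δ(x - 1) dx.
2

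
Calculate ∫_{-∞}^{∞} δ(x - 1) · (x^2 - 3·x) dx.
-2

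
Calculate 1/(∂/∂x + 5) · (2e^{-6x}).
- 2 e^{- 6 x}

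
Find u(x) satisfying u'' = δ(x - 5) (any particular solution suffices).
\frac{|x - 5|}{2}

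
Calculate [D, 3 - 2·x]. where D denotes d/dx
-2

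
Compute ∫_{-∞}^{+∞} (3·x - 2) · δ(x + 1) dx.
-5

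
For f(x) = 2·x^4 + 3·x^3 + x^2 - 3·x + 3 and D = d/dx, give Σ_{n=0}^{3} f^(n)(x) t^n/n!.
t^{3} \left(8 x + 3\right) + t^{2} \left(12 x^{2} + 9 x + 1\right) + t \left(8 x^{3} + 9 x^{2} + 2 x - 3\right) + 2 x^{4} + 3 x^{3} + x^{2} - 3 x + 3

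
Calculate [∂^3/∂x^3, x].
3\frac{d^{2}}{dx^{2}}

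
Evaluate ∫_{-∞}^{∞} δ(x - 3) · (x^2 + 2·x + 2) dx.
17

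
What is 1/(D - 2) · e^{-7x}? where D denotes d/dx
- \frac{e^{- 7 x}}{9}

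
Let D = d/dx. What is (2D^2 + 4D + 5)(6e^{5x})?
450 e^{5 x}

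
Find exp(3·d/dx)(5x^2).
5 x^{2} + 30 x + 45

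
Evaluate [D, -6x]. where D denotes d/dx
-6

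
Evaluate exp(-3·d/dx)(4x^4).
4 x^{4} - 48 x^{3} + 216 x^{2} - 432 x + 324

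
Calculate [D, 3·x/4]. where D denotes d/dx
\frac{3}{4}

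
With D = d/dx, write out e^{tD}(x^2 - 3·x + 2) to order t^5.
t^{2} + t \left(2 x - 3\right) + x^{2} - 3 x + 2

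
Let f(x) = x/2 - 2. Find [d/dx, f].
\frac{1}{2}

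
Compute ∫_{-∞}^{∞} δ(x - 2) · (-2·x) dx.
-4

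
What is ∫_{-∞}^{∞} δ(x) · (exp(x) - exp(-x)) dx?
0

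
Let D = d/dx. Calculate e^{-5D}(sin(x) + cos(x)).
\sqrt{2} \cos{\left(- x + \frac{\pi}{4} + 5 \right)}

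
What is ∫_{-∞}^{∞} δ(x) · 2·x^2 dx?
0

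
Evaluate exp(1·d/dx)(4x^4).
4 x^{4} + 16 x^{3} + 24 x^{2} + 16 x + 4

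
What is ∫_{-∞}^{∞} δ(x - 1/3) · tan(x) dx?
\tan{\left(\frac{1}{3} \right)}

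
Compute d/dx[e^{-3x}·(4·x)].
4 \left(1 - 3 x\right) e^{- 3 x}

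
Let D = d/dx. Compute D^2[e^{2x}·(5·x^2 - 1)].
\left(20 x^{2} + 40 x + 6\right) e^{2 x}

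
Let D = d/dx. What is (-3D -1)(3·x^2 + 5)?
- 3 x^{2} - 18 x - 5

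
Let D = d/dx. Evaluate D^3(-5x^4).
- 120 x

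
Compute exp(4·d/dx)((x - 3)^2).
x^{2} + 2 x + 1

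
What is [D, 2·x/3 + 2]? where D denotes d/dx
\frac{2}{3}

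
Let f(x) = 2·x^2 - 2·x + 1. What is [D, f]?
4 x - 2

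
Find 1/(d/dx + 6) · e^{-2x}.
\frac{e^{- 2 x}}{4}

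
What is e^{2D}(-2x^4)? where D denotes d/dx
- 2 x^{4} - 16 x^{3} - 48 x^{2} - 64 x - 32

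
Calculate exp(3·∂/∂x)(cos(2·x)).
\cos{\left(2 x + 6 \right)}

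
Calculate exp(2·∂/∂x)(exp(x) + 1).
e^{x + 2} + 1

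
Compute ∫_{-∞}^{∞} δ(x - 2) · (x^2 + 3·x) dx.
10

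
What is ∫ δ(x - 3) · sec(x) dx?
\sec{\left(3 \right)}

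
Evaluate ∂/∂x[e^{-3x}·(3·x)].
3 \left(1 - 3 x\right) e^{- 3 x}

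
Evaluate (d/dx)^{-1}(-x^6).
- \frac{x^{7}}{7}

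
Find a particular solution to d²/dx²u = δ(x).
\frac{|x|}{2}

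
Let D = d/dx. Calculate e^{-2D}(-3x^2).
- 3 x^{2} + 12 x - 12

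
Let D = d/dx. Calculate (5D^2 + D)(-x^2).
- 2 x - 10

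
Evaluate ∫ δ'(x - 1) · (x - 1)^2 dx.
0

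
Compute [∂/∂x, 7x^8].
56 x^{7}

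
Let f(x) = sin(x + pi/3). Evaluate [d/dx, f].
\cos{\left(x + \frac{\pi}{3} \right)}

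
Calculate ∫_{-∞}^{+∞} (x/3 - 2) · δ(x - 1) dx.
- \frac{5}{3}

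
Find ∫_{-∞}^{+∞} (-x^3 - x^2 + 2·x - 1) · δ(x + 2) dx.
-1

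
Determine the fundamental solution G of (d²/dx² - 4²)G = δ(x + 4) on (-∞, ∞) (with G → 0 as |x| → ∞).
-\frac{e^{-4|x + 4|}}{8}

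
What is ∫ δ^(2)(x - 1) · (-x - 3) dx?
0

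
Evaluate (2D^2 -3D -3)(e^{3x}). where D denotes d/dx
6 e^{3 x}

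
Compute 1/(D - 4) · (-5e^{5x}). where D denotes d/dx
- 5 e^{5 x}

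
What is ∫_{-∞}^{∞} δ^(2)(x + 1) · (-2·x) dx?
0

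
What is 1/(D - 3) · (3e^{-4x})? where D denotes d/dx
- \frac{3 e^{- 4 x}}{7}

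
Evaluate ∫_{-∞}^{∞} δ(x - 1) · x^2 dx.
1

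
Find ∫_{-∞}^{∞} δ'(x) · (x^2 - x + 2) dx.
1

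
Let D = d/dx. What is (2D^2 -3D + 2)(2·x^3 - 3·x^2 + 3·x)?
4 x^{3} - 24 x^{2} + 48 x - 21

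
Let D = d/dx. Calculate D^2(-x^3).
- 6 x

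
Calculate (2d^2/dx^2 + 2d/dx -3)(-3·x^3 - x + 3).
9 x^{3} - 18 x^{2} - 33 x - 11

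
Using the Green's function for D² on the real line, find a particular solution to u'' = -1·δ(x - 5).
-\frac{|x - 5|}{2}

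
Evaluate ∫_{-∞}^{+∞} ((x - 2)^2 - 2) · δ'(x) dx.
4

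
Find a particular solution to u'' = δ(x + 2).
\frac{|x + 2|}{2}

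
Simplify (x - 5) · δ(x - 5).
0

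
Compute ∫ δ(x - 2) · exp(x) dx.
e^{2}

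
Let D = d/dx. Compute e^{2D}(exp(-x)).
e^{- x - 2}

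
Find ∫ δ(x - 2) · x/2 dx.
1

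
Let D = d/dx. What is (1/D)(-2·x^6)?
- \frac{2 x^{7}}{7}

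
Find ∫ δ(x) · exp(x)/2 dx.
\frac{1}{2}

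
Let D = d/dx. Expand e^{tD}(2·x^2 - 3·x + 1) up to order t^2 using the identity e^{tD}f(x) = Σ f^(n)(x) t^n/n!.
2 t^{2} + t \left(4 x - 3\right) + 2 x^{2} - 3 x + 1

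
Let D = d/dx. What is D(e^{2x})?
2 e^{2 x}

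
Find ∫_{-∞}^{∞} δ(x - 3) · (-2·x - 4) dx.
-10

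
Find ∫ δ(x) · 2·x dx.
0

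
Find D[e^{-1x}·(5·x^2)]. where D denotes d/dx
5 x \left(2 - x\right) e^{- x}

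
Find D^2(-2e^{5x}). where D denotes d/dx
- 50 e^{5 x}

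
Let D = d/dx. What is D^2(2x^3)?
12 x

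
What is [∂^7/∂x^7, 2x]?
14\frac{d^{6}}{dx^{6}}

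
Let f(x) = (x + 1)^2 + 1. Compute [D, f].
2 x + 2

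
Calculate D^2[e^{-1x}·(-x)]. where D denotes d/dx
\left(2 - x\right) e^{- x}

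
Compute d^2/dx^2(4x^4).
48 x^{2}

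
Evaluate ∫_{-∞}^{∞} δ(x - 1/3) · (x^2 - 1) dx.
- \frac{8}{9}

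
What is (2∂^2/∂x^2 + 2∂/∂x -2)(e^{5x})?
58 e^{5 x}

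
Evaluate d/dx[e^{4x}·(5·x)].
\left(20 x + 5\right) e^{4 x}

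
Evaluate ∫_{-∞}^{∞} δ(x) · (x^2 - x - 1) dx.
-1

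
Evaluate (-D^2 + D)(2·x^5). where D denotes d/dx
10 x^{3} \left(x - 4\right)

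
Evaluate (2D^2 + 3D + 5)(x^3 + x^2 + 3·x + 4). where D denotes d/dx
5 x^{3} + 14 x^{2} + 33 x + 33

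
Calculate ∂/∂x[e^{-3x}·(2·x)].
2 \left(1 - 3 x\right) e^{- 3 x}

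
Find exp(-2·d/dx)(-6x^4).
- 6 x^{4} + 48 x^{3} - 144 x^{2} + 192 x - 96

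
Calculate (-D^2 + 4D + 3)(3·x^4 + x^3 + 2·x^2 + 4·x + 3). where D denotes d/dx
9 x^{4} + 51 x^{3} - 18 x^{2} + 22 x + 21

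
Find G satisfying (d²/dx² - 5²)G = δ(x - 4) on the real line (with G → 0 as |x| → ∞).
-\frac{e^{-5|x - 4|}}{10}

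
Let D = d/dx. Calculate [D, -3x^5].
- 15 x^{4}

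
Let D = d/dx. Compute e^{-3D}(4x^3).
4 x^{3} - 36 x^{2} + 108 x - 108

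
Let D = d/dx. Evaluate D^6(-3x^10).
- 453600 x^{4}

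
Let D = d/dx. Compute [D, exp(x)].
e^{x}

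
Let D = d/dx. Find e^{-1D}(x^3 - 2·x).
x^{3} - 3 x^{2} + x + 1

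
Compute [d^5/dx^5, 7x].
35\frac{d^{4}}{dx^{4}}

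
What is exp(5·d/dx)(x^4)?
x^{4} + 20 x^{3} + 150 x^{2} + 500 x + 625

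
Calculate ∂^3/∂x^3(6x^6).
720 x^{3}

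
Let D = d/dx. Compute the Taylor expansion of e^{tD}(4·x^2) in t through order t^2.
4 t^{2} + 8 t x + 4 x^{2}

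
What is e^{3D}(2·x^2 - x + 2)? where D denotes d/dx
2 x^{2} + 11 x + 17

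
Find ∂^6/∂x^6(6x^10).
907200 x^{4}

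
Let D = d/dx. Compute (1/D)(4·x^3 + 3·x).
x^{4} + \frac{3 x^{2}}{2}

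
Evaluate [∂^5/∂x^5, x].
5\frac{d^{4}}{dx^{4}}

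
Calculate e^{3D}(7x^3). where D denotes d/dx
7 x^{3} + 63 x^{2} + 189 x + 189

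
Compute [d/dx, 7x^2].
14 x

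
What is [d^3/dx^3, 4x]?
12\frac{d^{2}}{dx^{2}}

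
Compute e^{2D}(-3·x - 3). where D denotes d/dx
- 3 x - 9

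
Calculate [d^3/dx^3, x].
3\frac{d^{2}}{dx^{2}}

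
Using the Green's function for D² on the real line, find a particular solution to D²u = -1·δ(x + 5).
-\frac{|x + 5|}{2}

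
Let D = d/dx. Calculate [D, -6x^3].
- 18 x^{2}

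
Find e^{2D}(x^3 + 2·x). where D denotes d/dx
x^{3} + 6 x^{2} + 14 x + 12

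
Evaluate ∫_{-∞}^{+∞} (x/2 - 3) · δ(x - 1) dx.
- \frac{5}{2}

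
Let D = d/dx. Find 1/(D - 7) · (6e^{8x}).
6 e^{8 x}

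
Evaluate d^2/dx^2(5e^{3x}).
45 e^{3 x}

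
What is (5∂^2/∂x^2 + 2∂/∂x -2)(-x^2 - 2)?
2 x^{2} - 4 x - 6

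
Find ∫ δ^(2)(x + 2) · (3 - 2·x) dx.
0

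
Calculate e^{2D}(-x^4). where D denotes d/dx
- x^{4} - 8 x^{3} - 24 x^{2} - 32 x - 16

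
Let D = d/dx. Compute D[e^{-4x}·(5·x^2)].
10 x \left(1 - 2 x\right) e^{- 4 x}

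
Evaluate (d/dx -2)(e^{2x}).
0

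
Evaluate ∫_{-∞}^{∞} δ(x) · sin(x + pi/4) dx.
\frac{\sqrt{2}}{2}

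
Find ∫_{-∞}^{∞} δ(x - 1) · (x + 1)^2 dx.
4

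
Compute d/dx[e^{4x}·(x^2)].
2 x \left(2 x + 1\right) e^{4 x}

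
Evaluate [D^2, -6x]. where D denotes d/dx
-12D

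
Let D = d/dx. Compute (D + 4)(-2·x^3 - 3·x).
- 8 x^{3} - 6 x^{2} - 12 x - 3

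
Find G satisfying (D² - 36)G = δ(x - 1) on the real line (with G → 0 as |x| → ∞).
-\frac{e^{-6|x - 1|}}{12}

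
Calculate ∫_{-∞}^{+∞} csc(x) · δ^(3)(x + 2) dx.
\left(6 \cot^{2}{\left(2 \right)} + 5\right) \cot{\left(2 \right)} \csc{\left(2 \right)}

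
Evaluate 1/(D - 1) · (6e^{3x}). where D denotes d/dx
3 e^{3 x}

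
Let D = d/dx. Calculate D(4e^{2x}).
8 e^{2 x}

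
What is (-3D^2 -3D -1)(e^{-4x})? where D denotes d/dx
- 37 e^{- 4 x}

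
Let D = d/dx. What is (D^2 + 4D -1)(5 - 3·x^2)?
3 x^{2} - 24 x - 11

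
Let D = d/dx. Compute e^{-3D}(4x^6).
4 x^{6} - 72 x^{5} + 540 x^{4} - 2160 x^{3} + 4860 x^{2} - 5832 x + 2916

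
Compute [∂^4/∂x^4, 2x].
8\frac{d^{3}}{dx^{3}}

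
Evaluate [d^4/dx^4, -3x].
-12\frac{d^{3}}{dx^{3}}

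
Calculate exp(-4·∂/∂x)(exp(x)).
e^{x - 4}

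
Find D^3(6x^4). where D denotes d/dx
144 x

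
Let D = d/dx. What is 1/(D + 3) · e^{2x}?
\frac{e^{2 x}}{5}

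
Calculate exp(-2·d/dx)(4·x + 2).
4 x - 6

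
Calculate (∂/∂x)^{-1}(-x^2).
- \frac{x^{3}}{3}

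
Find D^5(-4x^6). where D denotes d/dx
- 2880 x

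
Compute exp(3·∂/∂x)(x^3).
x^{3} + 9 x^{2} + 27 x + 27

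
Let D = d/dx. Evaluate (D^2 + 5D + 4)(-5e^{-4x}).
0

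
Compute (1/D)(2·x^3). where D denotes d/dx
\frac{x^{4}}{2}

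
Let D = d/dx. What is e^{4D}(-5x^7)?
- 5 x^{7} - 140 x^{6} - 1680 x^{5} - 11200 x^{4} - 44800 x^{3} - 107520 x^{2} - 143360 x - 81920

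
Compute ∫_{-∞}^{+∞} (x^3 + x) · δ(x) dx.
0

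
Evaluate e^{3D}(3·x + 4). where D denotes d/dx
3 x + 13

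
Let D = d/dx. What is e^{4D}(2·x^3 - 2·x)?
2 x^{3} + 24 x^{2} + 94 x + 120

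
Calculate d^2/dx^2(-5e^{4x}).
- 80 e^{4 x}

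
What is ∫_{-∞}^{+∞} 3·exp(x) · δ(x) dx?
3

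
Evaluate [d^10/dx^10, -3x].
-30\frac{d^{9}}{dx^{9}}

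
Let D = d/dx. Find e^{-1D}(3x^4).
3 x^{4} - 12 x^{3} + 18 x^{2} - 12 x + 3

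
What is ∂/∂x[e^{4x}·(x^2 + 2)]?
2 \left(2 x^{2} + x + 4\right) e^{4 x}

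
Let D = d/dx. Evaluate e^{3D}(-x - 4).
- x - 7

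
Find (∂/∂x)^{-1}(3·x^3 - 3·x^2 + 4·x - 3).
\frac{3 x^{4}}{4} - x^{3} + 2 x^{2} - 3 x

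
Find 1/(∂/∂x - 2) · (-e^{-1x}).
\frac{e^{- x}}{3}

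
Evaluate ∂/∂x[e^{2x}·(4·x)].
\left(8 x + 4\right) e^{2 x}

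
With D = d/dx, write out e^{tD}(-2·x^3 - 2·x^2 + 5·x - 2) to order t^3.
- 2 t^{3} - t^{2} \left(6 x + 2\right) - t \left(6 x^{2} + 4 x - 5\right) - 2 x^{3} - 2 x^{2} + 5 x - 2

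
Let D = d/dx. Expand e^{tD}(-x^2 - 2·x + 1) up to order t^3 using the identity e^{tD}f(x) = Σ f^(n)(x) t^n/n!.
- t^{2} - 2 t \left(x + 1\right) - x^{2} - 2 x + 1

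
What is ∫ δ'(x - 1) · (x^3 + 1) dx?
-3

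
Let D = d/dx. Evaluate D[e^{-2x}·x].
\left(1 - 2 x\right) e^{- 2 x}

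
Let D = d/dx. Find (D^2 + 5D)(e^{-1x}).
- 4 e^{- x}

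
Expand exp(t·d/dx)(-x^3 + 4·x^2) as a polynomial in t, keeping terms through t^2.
t^{2} \left(4 - 3 x\right) - t x \left(3 x - 8\right) - x^{3} + 4 x^{2}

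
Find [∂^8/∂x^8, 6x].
48\frac{d^{7}}{dx^{7}}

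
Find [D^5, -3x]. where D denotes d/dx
-15D^{4}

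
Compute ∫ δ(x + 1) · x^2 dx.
1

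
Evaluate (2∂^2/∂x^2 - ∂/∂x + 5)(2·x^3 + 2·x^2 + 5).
10 x^{3} + 4 x^{2} + 20 x + 33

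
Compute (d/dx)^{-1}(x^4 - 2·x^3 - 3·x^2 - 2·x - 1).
\frac{x^{5}}{5} - \frac{x^{4}}{2} - x^{3} - x^{2} - x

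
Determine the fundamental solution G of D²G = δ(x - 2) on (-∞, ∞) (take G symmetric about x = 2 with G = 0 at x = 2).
\frac{|x - 2|}{2}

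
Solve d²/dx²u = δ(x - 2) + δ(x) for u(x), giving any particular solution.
\frac{|x - 2|}{2} + \frac{|x|}{2}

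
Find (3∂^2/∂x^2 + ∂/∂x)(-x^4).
4 x^{2} \left(- x - 9\right)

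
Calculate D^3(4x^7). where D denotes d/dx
840 x^{4}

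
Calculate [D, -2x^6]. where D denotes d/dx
- 12 x^{5}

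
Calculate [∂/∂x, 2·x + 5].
2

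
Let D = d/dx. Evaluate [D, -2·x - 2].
-2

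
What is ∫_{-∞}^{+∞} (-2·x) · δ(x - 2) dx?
-4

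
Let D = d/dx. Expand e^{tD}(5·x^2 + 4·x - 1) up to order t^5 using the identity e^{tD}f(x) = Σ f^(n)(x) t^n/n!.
5 t^{2} + 2 t \left(5 x + 2\right) + 5 x^{2} + 4 x - 1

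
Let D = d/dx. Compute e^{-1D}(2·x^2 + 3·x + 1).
x \left(2 x - 1\right)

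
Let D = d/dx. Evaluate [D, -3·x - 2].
-3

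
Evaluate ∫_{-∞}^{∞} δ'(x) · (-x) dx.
1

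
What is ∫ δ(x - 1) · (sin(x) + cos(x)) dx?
\cos{\left(1 \right)} + \sin{\left(1 \right)}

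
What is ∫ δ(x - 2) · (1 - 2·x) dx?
-3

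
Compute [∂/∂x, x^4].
4 x^{3}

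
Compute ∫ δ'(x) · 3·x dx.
-3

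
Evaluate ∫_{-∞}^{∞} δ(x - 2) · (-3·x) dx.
-6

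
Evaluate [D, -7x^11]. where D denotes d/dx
- 77 x^{10}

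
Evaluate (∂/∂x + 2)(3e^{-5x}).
- 9 e^{- 5 x}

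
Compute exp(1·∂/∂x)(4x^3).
4 x^{3} + 12 x^{2} + 12 x + 4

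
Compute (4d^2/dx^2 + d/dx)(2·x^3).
6 x \left(x + 8\right)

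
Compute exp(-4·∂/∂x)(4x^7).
4 x^{7} - 112 x^{6} + 1344 x^{5} - 8960 x^{4} + 35840 x^{3} - 86016 x^{2} + 114688 x - 65536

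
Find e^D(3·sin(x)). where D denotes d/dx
3 \sin{\left(x + 1 \right)}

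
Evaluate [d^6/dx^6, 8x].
48\frac{d^{5}}{dx^{5}}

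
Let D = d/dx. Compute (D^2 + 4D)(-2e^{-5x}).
- 10 e^{- 5 x}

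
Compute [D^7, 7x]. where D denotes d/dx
49D^{6}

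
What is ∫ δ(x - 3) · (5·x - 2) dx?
13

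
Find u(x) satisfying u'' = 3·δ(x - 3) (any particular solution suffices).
\frac{3|x - 3|}{2}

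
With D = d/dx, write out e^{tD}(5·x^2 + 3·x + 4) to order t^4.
5 t^{2} + t \left(10 x + 3\right) + 5 x^{2} + 3 x + 4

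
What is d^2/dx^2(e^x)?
e^{x}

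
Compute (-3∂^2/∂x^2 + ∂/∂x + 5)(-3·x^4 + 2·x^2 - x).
- 15 x^{4} - 12 x^{3} + 118 x^{2} - x - 13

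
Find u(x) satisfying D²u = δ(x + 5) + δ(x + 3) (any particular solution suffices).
\frac{|x + 5|}{2} + \frac{|x + 3|}{2}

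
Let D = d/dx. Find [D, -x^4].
- 4 x^{3}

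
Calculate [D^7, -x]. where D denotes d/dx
-7D^{6}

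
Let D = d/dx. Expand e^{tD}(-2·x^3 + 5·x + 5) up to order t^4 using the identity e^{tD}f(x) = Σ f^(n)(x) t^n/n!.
- 2 t^{3} - 6 t^{2} x - t \left(6 x^{2} - 5\right) - 2 x^{3} + 5 x + 5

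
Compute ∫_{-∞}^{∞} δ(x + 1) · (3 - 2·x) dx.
5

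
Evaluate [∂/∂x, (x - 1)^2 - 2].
2 x - 2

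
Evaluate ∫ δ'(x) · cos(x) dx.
0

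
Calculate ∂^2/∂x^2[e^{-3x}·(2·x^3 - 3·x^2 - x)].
3 x \left(6 x^{2} - 21 x + 13\right) e^{- 3 x}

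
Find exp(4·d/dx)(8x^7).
8 x^{7} + 224 x^{6} + 2688 x^{5} + 17920 x^{4} + 71680 x^{3} + 172032 x^{2} + 229376 x + 131072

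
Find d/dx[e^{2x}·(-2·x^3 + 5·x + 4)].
\left(- 4 x^{3} - 6 x^{2} + 10 x + 13\right) e^{2 x}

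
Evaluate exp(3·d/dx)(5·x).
5 x + 15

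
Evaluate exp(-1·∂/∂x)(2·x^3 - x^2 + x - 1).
2 x^{3} - 7 x^{2} + 9 x - 5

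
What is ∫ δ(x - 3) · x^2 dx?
9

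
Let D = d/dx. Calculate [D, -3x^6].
- 18 x^{5}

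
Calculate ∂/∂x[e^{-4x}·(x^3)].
x^{2} \left(3 - 4 x\right) e^{- 4 x}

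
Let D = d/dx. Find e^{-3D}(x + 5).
x + 2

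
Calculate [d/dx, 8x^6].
48 x^{5}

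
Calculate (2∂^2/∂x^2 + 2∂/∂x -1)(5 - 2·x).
2 x - 9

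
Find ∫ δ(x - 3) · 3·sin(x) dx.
3 \sin{\left(3 \right)}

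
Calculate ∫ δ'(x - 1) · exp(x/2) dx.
- \frac{e^{\frac{1}{2}}}{2}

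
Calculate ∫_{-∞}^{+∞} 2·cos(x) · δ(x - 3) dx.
2 \cos{\left(3 \right)}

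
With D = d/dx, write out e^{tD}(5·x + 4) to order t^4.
5 t + 5 x + 4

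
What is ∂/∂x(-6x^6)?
- 36 x^{5}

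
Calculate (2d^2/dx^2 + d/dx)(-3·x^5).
15 x^{3} \left(- x - 8\right)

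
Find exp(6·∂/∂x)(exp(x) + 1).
e^{x + 6} + 1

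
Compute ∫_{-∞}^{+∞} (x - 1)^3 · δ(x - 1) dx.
0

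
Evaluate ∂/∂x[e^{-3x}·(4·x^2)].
4 x \left(2 - 3 x\right) e^{- 3 x}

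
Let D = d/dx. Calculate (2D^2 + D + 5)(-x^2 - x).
- 5 x^{2} - 7 x - 5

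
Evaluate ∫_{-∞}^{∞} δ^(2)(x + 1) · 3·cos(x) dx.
- 3 \cos{\left(1 \right)}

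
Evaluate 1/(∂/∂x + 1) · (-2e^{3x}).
- \frac{e^{3 x}}{2}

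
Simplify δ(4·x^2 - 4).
\frac{\delta(x - 1) + \delta(x + 1)}{8}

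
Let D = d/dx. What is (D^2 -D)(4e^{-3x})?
48 e^{- 3 x}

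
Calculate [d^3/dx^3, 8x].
24\frac{d^{2}}{dx^{2}}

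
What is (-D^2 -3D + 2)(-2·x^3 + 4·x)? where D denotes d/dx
- 4 x^{3} + 18 x^{2} + 20 x - 12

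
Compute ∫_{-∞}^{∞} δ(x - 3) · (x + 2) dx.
5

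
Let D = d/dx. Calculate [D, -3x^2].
- 6 x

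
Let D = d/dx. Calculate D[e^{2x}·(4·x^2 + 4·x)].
\left(8 x^{2} + 16 x + 4\right) e^{2 x}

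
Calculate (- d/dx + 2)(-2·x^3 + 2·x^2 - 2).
- 4 x^{3} + 10 x^{2} - 4 x - 4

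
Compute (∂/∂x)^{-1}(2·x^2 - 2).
\frac{2 x^{3}}{3} - 2 x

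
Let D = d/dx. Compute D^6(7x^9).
423360 x^{3}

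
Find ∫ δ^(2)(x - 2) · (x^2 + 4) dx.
2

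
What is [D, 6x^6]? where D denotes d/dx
36 x^{5}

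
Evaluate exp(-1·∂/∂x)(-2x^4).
- 2 x^{4} + 8 x^{3} - 12 x^{2} + 8 x - 2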